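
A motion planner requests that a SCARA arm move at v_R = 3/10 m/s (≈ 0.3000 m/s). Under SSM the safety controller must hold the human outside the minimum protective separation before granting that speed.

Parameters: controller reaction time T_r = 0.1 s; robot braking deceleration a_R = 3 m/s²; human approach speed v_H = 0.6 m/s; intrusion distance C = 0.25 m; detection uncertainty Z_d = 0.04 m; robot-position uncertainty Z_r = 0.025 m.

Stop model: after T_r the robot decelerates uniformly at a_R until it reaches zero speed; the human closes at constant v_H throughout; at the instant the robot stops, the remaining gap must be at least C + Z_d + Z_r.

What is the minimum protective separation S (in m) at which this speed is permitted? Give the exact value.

S_min = 12/25 m = 0.4800 m

T_s = v_R/a_R = (3/10)/3 = 0.1000 s
reaction-phase robot travel = 0.3000·0.1000 = 0.0300 m
braking distance = 0.3000²/(2·3.0000) = 0.0150 m
person approaches 0.6000·(0.1000+0.1000) = 0.1200 m
residual clearance needed = 0.2500+0.0400+0.0250 = 0.3150 m
S_min ≈ 0.0300+0.0150+0.1200+0.3150  ⇒  S_min = 12/25 m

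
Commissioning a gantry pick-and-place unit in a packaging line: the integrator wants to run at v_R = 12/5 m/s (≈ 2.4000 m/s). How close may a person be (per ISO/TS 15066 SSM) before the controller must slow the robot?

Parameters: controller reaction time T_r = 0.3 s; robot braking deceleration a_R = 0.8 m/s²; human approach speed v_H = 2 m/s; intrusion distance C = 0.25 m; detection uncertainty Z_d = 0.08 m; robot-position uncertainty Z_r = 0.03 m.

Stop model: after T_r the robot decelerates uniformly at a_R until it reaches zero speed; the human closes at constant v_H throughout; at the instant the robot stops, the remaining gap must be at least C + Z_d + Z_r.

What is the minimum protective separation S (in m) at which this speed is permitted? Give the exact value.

stop time T_s = (12/5)/(4/5) = 3.0000 s
reaction-phase robot travel = 2.4000·0.3000 = 0.7200 m
robot covers 2.4000·3.0000 − ½·0.8000·3.0000² = 3.6000 m while stopping
person approaches 2.0000·(0.3000+3.0000) = 6.6000 m
C+Z_d+Z_r = 0.2500+0.0800+0.0300 = 0.3600 m
S_min ≈ 0.7200+3.6000+6.6000+0.3600  ⇒  S_min = 282/25 m

S_min = 282/25 m = 11.2800 m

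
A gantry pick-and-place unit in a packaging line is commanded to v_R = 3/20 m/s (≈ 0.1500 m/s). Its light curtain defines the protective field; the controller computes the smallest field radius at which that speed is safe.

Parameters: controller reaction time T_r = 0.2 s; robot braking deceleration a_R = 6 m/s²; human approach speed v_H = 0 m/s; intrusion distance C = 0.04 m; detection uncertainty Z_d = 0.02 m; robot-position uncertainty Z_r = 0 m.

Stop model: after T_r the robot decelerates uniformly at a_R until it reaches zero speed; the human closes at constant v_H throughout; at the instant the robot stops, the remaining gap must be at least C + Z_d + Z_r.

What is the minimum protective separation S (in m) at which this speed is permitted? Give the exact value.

stop time T_s = (3/20)/6 = 0.0250 s
robot in T_r: 0.1500·0.2000 = 0.0300 m
braking distance = 0.1500²/(2·6.0000) = 0.0019 m
human closes 0.0000·0.2250 = 0.0000 m
C+Z_d+Z_r = 0.0400+0.0200+0.0000 = 0.0600 m
S_min ≈ 0.0300+0.0019+0.0000+0.0600  ⇒  S_min = 147/1600 m

S_min = 147/1600 m = 0.0919 m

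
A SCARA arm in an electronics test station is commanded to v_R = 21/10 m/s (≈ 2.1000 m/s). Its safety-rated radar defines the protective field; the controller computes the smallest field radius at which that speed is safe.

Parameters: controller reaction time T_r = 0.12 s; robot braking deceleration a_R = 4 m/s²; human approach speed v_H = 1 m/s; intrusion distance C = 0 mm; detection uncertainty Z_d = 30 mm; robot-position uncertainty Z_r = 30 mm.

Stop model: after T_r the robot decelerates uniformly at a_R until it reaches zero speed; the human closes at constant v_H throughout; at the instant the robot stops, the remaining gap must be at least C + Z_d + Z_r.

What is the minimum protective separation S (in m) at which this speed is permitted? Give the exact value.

S_min = 6033/4000 m = 1.5083 m

stop time T_s = (21/10)/4 = 0.5250 s
robot covers v_R·T_r = 2.1000·0.1200 = 0.2520 m before braking
braking distance = 2.1000²/(2·4.0000) = 0.5513 m
human over T_r+T_s: 1.0000·(0.1200+0.5250) = 0.6450 m
C+Z_d+Z_r = 0.0000+0.0300+0.0300 = 0.0600 m
S_min ≈ 0.2520+0.5513+0.6450+0.0600  ⇒  S_min = 6033/4000 m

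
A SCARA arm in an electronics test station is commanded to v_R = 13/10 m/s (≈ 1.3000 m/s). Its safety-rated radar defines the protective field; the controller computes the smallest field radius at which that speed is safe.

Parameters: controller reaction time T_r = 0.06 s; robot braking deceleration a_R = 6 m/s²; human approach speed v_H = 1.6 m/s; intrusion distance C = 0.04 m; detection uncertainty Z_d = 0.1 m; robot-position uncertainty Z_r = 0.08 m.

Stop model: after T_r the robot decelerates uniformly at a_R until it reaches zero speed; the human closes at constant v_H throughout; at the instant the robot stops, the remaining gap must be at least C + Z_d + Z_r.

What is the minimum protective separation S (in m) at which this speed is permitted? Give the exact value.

T_s = v_R/a_R = (13/10)/6 = 0.2167 s
robot in T_r: 1.3000·0.0600 = 0.0780 m
braking distance = 1.3000²/(2·6.0000) = 0.1408 m
person approaches 1.6000·(0.0600+0.2167) = 0.4427 m
C+Z_d+Z_r = 0.0400+0.1000+0.0800 = 0.2200 m
S_min ≈ 0.0780+0.1408+0.4427+0.2200  ⇒  S_min = 1763/2000 m

S_min = 1763/2000 m = 0.8815 m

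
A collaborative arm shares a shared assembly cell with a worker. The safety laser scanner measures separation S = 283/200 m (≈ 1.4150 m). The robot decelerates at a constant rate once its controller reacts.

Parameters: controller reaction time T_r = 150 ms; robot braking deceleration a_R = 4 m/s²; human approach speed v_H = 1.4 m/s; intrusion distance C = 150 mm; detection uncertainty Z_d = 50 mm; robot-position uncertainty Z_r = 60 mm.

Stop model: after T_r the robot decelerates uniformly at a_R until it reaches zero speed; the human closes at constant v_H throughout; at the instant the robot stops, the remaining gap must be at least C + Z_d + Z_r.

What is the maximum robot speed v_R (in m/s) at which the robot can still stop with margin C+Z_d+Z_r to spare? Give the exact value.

v_R_max = 7/5 m/s = 1.4000 m/s

at the boundary: (1/8)·v² + (1/2)·v + (-189/200) = 0
  disc = (1/2)² − 4·(1/8)·(-189/200) = 289/400 ; √disc = 17/20
  v_R = (−(1/2) + 17/20) / (2·(1/8)) = 7/5 m/s
check:
T_s = v_R/a_R = (7/5)/4 = 0.3500 s
reaction-phase robot travel = 1.4000·0.1500 = 0.2100 m
robot covers 1.4000·0.3500 − ½·4.0000·0.3500² = 0.2450 m while stopping
human closes 1.4000·0.5000 = 0.7000 m
C+Z_d+Z_r = 0.1500+0.0500+0.0600 = 0.2600 m
sum ≈ 0.2100+0.2450+0.7000+0.2600 ≈ 1.4150 m = S ✓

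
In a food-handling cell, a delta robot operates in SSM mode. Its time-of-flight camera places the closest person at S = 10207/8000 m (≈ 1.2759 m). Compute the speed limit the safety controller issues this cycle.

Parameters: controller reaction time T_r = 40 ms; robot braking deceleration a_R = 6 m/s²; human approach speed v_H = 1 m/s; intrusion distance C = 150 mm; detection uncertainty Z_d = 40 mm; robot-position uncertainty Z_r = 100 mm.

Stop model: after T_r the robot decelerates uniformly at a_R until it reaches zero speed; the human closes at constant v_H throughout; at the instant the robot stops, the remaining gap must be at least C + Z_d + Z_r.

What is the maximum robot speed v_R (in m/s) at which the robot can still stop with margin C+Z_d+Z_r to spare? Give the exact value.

at the boundary: (1/12)·v² + (31/150)·v + (-7567/8000) = 0
  disc = (31/150)² − 4·(1/12)·(-7567/8000) = 128881/360000 ; √disc = 359/600
  v_R = (−(31/150) + 359/600) / (2·(1/12)) = 47/20 m/s
check:
braking lasts T_s = (47/20)/6 = 0.3917 s
reaction-phase robot travel = 2.3500·0.0400 = 0.0940 m
braking distance = 2.3500²/(2·6.0000) = 0.4602 m
human over T_r+T_s: 1.0000·(0.0400+0.3917) = 0.4317 m
residual clearance needed = 0.1500+0.0400+0.1000 = 0.2900 m
sum ≈ 0.0940+0.4602+0.4317+0.2900 ≈ 1.2759 m = S ✓

v_R_max = 47/20 m/s = 2.3500 m/s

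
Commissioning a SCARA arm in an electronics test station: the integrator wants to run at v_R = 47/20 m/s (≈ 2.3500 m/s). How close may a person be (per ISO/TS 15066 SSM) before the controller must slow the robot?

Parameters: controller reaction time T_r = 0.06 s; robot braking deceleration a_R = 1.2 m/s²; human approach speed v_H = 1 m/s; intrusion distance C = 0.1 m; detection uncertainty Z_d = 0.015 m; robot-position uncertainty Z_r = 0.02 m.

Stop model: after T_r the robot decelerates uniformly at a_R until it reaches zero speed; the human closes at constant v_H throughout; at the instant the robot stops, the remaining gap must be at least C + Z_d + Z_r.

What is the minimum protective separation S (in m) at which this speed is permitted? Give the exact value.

S_min = 36763/8000 m = 4.5954 m

braking lasts T_s = (47/20)/(6/5) = 1.9583 s
robot in T_r: 2.3500·0.0600 = 0.1410 m
robot covers 2.3500·1.9583 − ½·1.2000·1.9583² = 2.3010 m while stopping
person approaches 1.0000·(0.0600+1.9583) = 2.0183 m
C+Z_d+Z_r = 0.1000+0.0150+0.0200 = 0.1350 m
S_min ≈ 0.1410+2.3010+2.0183+0.1350  ⇒  S_min = 36763/8000 m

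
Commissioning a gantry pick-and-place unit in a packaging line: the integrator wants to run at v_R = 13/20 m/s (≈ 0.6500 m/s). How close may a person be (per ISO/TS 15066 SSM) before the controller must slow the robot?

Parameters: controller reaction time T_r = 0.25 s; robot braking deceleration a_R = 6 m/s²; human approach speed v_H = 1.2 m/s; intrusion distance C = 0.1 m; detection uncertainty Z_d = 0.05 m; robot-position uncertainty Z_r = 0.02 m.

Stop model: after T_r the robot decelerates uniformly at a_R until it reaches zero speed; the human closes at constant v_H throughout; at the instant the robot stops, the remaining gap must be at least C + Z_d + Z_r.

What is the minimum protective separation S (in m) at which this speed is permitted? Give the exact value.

stop time T_s = (13/20)/6 = 0.1083 s
reaction-phase robot travel = 0.6500·0.2500 = 0.1625 m
braking distance = 0.6500²/(2·6.0000) = 0.0352 m
human over T_r+T_s: 1.2000·(0.2500+0.1083) = 0.4300 m
margins: 0.1000+0.0500+0.0200 = 0.1700 m
S_min ≈ 0.1625+0.0352+0.4300+0.1700  ⇒  S_min = 3829/4800 m

S_min = 3829/4800 m = 0.7977 m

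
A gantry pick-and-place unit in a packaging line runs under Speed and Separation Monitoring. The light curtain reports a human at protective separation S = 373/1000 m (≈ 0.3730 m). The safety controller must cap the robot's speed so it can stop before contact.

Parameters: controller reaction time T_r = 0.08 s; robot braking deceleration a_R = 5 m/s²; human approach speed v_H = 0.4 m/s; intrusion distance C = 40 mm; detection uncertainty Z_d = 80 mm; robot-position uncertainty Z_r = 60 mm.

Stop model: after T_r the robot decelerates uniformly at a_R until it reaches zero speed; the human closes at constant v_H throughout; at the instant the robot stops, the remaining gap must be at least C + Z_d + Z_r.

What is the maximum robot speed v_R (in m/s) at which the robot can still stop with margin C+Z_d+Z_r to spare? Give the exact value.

at the boundary: (1/10)·v² + (4/25)·v + (-161/1000) = 0
  disc = (4/25)² − 4·(1/10)·(-161/1000) = 9/100 ; √disc = 3/10
  v_R = (−(4/25) + 3/10) / (2·(1/10)) = 7/10 m/s
check:
stop time T_s = (7/10)/5 = 0.1400 s
robot covers v_R·T_r = 0.7000·0.0800 = 0.0560 m before braking
robot under decel: 0.7000²/(2·5.0000) = 0.0490 m
human over T_r+T_s: 0.4000·(0.0800+0.1400) = 0.0880 m
residual clearance needed = 0.0400+0.0800+0.0600 = 0.1800 m
sum ≈ 0.0560+0.0490+0.0880+0.1800 ≈ 0.3730 m = S ✓

v_R_max = 7/10 m/s = 0.7000 m/s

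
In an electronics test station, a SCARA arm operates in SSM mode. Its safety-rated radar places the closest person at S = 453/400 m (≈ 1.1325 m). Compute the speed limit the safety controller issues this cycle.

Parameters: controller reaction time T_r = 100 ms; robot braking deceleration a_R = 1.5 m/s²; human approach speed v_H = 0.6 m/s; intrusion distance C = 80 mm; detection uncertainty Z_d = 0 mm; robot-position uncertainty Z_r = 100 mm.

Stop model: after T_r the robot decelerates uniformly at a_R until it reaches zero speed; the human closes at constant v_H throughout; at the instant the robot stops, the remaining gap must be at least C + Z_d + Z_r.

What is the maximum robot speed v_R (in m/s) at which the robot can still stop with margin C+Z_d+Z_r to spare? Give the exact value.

quadratic (1/3)·v² + (1/2)·v + (-357/400) = 0
  disc = (1/2)² − 4·(1/3)·(-357/400) = 36/25 ; √disc = 6/5
  v_R = (−(1/2) + 6/5) / (2·(1/3)) = 21/20 m/s
check:
braking lasts T_s = (21/20)/(3/2) = 0.7000 s
robot in T_r: 1.0500·0.1000 = 0.1050 m
robot covers 1.0500·0.7000 − ½·1.5000·0.7000² = 0.3675 m while stopping
human over T_r+T_s: 0.6000·(0.1000+0.7000) = 0.4800 m
C+Z_d+Z_r = 0.0800+0.0000+0.1000 = 0.1800 m
sum ≈ 0.1050+0.3675+0.4800+0.1800 ≈ 1.1325 m = S ✓

v_R_max = 21/20 m/s = 1.0500 m/s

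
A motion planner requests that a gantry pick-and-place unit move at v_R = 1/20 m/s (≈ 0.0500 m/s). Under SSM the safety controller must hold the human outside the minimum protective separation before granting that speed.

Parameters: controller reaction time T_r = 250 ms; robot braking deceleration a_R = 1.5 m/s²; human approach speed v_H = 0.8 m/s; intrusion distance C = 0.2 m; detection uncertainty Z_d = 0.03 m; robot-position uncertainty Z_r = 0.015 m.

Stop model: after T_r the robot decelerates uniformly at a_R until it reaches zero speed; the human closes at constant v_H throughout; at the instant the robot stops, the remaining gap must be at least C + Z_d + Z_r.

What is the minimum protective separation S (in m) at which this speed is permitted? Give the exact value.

S_min = 97/200 m = 0.4850 m

stop time T_s = (1/20)/(3/2) = 0.0333 s
robot in T_r: 0.0500·0.2500 = 0.0125 m
braking distance = 0.0500²/(2·1.5000) = 0.0008 m
person approaches 0.8000·(0.2500+0.0333) = 0.2267 m
residual clearance needed = 0.2000+0.0300+0.0150 = 0.2450 m
S_min ≈ 0.0125+0.0008+0.2267+0.2450  ⇒  S_min = 97/200 m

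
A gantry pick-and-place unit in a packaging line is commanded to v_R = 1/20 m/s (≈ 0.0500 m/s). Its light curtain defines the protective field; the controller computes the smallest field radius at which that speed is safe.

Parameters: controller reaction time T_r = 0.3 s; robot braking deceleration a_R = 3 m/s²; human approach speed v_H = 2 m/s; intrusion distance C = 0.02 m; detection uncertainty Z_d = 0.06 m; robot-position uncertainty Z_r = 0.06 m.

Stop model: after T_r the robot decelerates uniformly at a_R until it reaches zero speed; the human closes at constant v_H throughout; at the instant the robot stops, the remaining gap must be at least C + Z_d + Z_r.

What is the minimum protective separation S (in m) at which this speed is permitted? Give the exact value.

braking lasts T_s = (1/20)/3 = 0.0167 s
robot in T_r: 0.0500·0.3000 = 0.0150 m
braking distance = 0.0500²/(2·3.0000) = 0.0004 m
person approaches 2.0000·(0.3000+0.0167) = 0.6333 m
residual clearance needed = 0.0200+0.0600+0.0600 = 0.1400 m
S_min ≈ 0.0150+0.0004+0.6333+0.1400  ⇒  S_min = 631/800 m

S_min = 631/800 m = 0.7887 m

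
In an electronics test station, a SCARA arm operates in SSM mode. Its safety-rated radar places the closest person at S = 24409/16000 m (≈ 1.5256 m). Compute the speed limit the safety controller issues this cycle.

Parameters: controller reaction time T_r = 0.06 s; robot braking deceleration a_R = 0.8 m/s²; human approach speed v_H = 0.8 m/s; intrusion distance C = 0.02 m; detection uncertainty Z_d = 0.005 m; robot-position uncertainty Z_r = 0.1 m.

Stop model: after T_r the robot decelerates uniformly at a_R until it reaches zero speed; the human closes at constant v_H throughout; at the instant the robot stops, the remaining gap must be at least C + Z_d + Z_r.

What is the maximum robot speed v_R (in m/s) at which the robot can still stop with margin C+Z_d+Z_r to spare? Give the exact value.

at the boundary: (5/8)·v² + (53/50)·v + (-21641/16000) = 0
  disc = (53/50)² − 4·(5/8)·(-21641/16000) = 720801/160000 ; √disc = 849/400
  v_R = (−(53/50) + 849/400) / (2·(5/8)) = 17/20 m/s
check:
braking lasts T_s = (17/20)/(4/5) = 1.0625 s
robot in T_r: 0.8500·0.0600 = 0.0510 m
robot under decel: 0.8500²/(2·0.8000) = 0.4516 m
human closes 0.8000·1.1225 = 0.8980 m
margins: 0.0200+0.0050+0.1000 = 0.1250 m
sum ≈ 0.0510+0.4516+0.8980+0.1250 ≈ 1.5256 m = S ✓

v_R_max = 17/20 m/s = 0.8500 m/s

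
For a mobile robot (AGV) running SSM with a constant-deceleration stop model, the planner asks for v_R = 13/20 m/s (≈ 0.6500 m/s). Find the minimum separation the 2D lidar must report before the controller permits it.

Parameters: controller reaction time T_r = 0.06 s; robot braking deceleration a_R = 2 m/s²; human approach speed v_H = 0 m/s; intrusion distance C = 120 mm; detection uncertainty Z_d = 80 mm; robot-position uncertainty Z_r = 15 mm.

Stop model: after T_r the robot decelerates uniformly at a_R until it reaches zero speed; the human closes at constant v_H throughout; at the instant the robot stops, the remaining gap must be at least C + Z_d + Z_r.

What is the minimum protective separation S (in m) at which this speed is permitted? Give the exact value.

braking lasts T_s = (13/20)/2 = 0.3250 s
robot covers v_R·T_r = 0.6500·0.0600 = 0.0390 m before braking
robot under decel: 0.6500²/(2·2.0000) = 0.1056 m
human closes 0.0000·0.3850 = 0.0000 m
C+Z_d+Z_r = 0.1200+0.0800+0.0150 = 0.2150 m
S_min ≈ 0.0390+0.1056+0.0000+0.2150  ⇒  S_min = 2877/8000 m

S_min = 2877/8000 m = 0.3596 m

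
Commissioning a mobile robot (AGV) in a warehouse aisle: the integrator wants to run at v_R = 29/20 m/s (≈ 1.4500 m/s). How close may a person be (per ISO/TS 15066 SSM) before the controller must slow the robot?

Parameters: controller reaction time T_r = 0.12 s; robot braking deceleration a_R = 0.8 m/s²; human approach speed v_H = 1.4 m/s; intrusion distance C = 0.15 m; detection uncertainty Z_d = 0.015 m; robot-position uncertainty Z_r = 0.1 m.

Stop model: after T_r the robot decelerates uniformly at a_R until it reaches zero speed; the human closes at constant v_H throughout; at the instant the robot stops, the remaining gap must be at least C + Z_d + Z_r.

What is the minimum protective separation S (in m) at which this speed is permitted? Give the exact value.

S_min = 71337/16000 m = 4.4586 m

T_s = v_R/a_R = (29/20)/(4/5) = 1.8125 s
robot in T_r: 1.4500·0.1200 = 0.1740 m
robot under decel: 1.4500²/(2·0.8000) = 1.3141 m
human over T_r+T_s: 1.4000·(0.1200+1.8125) = 2.7055 m
margins: 0.1500+0.0150+0.1000 = 0.2650 m
S_min ≈ 0.1740+1.3141+2.7055+0.2650  ⇒  S_min = 71337/16000 m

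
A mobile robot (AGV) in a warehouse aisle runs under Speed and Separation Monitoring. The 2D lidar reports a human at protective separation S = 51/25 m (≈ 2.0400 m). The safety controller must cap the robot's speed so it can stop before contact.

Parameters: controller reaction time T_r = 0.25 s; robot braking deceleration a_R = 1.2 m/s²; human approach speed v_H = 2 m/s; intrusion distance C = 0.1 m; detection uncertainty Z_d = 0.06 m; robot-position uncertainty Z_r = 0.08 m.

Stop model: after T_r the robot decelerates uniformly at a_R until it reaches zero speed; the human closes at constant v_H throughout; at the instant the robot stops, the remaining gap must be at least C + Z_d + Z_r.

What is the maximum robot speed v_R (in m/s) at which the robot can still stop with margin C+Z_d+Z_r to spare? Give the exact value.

at the boundary: (5/12)·v² + (23/12)·v + (-13/10) = 0
  disc = (23/12)² − 4·(5/12)·(-13/10) = 841/144 ; √disc = 29/12
  v_R = (−(23/12) + 29/12) / (2·(5/12)) = 3/5 m/s
check:
stop time T_s = (3/5)/(6/5) = 0.5000 s
robot in T_r: 0.6000·0.2500 = 0.1500 m
braking distance = 0.6000²/(2·1.2000) = 0.1500 m
human closes 2.0000·0.7500 = 1.5000 m
residual clearance needed = 0.1000+0.0600+0.0800 = 0.2400 m
sum ≈ 0.1500+0.1500+1.5000+0.2400 ≈ 2.0400 m = S ✓

v_R_max = 3/5 m/s = 0.6000 m/s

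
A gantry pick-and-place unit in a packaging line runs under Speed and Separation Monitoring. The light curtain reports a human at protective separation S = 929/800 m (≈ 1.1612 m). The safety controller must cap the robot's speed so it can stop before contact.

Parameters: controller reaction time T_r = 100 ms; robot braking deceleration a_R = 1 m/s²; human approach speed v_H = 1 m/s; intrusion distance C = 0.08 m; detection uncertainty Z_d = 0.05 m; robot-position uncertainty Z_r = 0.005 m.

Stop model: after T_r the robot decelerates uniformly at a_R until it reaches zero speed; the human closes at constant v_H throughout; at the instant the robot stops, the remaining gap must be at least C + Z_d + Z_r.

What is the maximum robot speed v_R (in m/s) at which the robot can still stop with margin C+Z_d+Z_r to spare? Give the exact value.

quadratic (1/2)·v² + (11/10)·v + (-741/800) = 0
  disc = (11/10)² − 4·(1/2)·(-741/800) = 49/16 ; √disc = 7/4
  v_R = (−(11/10) + 7/4) / (2·(1/2)) = 13/20 m/s
check:
stop time T_s = (13/20)/1 = 0.6500 s
reaction-phase robot travel = 0.6500·0.1000 = 0.0650 m
robot under decel: 0.6500²/(2·1.0000) = 0.2112 m
human closes 1.0000·0.7500 = 0.7500 m
residual clearance needed = 0.0800+0.0500+0.0050 = 0.1350 m
sum ≈ 0.0650+0.2112+0.7500+0.1350 ≈ 1.1612 m = S ✓

v_R_max = 13/20 m/s = 0.6500 m/s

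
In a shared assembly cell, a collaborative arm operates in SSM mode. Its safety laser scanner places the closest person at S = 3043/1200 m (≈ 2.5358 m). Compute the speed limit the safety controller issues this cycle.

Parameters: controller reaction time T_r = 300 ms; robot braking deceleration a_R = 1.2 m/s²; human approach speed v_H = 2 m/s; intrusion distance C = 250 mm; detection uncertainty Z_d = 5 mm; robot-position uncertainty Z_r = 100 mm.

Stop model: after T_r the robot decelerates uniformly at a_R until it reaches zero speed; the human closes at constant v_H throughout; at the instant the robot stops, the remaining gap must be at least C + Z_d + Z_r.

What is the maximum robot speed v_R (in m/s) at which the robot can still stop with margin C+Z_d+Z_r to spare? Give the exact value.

v_R_max = 7/10 m/s = 0.7000 m/s

collect terms ⇒ (5/12)·v_R² + (59/30)·v_R + (-1897/1200) = 0
  disc = (59/30)² − 4·(5/12)·(-1897/1200) = 2601/400 ; √disc = 51/20
  v_R = (−(59/30) + 51/20) / (2·(5/12)) = 7/10 m/s
check:
braking lasts T_s = (7/10)/(6/5) = 0.5833 s
reaction-phase robot travel = 0.7000·0.3000 = 0.2100 m
braking distance = 0.7000²/(2·1.2000) = 0.2042 m
human over T_r+T_s: 2.0000·(0.3000+0.5833) = 1.7667 m
margins: 0.2500+0.0050+0.1000 = 0.3550 m
sum ≈ 0.2100+0.2042+1.7667+0.3550 ≈ 2.5358 m = S ✓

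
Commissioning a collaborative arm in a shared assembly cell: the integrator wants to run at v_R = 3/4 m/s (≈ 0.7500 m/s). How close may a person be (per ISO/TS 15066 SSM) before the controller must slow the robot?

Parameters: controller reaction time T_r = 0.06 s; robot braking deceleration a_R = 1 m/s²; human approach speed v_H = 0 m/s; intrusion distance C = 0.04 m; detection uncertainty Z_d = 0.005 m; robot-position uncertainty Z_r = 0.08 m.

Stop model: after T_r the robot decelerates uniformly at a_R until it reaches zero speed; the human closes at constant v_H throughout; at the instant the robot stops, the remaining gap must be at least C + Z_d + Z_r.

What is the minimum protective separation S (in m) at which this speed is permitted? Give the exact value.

T_s = v_R/a_R = (3/4)/1 = 0.7500 s
reaction-phase robot travel = 0.7500·0.0600 = 0.0450 m
robot under decel: 0.7500²/(2·1.0000) = 0.2812 m
person approaches 0.0000·(0.0600+0.7500) = 0.0000 m
margins: 0.0400+0.0050+0.0800 = 0.1250 m
S_min ≈ 0.0450+0.2812+0.0000+0.1250  ⇒  S_min = 361/800 m

S_min = 361/800 m = 0.4512 m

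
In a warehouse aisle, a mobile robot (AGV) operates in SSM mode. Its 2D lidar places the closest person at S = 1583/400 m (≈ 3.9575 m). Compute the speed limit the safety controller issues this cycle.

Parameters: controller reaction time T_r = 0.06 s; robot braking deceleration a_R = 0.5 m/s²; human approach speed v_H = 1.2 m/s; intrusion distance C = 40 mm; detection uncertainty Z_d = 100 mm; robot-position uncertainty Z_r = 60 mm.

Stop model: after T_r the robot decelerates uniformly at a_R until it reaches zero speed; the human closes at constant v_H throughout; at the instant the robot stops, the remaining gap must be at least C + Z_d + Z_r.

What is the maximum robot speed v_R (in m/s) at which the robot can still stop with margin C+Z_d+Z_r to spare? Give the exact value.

v_R_max = 21/20 m/s = 1.0500 m/s

collect terms ⇒ (1)·v_R² + (123/50)·v_R + (-7371/2000) = 0
  disc = (123/50)² − 4·(1)·(-7371/2000) = 12996/625 ; √disc = 114/25
  v_R = (−(123/50) + 114/25) / (2·(1)) = 21/20 m/s
check:
stop time T_s = (21/20)/(1/2) = 2.1000 s
robot in T_r: 1.0500·0.0600 = 0.0630 m
robot under decel: 1.0500²/(2·0.5000) = 1.1025 m
human closes 1.2000·2.1600 = 2.5920 m
margins: 0.0400+0.1000+0.0600 = 0.2000 m
sum ≈ 0.0630+1.1025+2.5920+0.2000 ≈ 3.9575 m = S ✓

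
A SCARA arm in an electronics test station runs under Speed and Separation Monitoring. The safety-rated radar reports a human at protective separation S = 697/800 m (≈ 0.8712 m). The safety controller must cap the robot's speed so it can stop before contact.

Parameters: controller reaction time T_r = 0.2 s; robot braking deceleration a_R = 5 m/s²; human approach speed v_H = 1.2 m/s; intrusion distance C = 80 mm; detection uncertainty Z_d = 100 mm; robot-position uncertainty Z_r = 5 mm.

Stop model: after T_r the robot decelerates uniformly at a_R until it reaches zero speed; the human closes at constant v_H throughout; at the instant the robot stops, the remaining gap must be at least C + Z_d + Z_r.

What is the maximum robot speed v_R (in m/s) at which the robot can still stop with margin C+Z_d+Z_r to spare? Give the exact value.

v_R_max = 17/20 m/s = 0.8500 m/s

at the boundary: (1/10)·v² + (11/25)·v + (-357/800) = 0
  disc = (11/25)² − 4·(1/10)·(-357/800) = 3721/10000 ; √disc = 61/100
  v_R = (−(11/25) + 61/100) / (2·(1/10)) = 17/20 m/s
check:
T_s = v_R/a_R = (17/20)/5 = 0.1700 s
robot covers v_R·T_r = 0.8500·0.2000 = 0.1700 m before braking
braking distance = 0.8500²/(2·5.0000) = 0.0722 m
person approaches 1.2000·(0.2000+0.1700) = 0.4440 m
margins: 0.0800+0.1000+0.0050 = 0.1850 m
sum ≈ 0.1700+0.0722+0.4440+0.1850 ≈ 0.8712 m = S ✓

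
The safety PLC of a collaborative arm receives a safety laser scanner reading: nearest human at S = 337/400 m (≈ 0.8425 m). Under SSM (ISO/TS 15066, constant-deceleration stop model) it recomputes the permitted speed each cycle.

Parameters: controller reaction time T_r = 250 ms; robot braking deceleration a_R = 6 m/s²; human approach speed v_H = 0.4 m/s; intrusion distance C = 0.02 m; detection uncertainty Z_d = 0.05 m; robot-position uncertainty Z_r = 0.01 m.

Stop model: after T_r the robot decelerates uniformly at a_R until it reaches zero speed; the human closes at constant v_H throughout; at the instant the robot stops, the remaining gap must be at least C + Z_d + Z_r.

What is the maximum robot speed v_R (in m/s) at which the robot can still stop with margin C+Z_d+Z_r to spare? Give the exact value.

collect terms ⇒ (1/12)·v_R² + (19/60)·v_R + (-53/80) = 0
  disc = (19/60)² − 4·(1/12)·(-53/80) = 289/900 ; √disc = 17/30
  v_R = (−(19/60) + 17/30) / (2·(1/12)) = 3/2 m/s
check:
T_s = v_R/a_R = (3/2)/6 = 0.2500 s
reaction-phase robot travel = 1.5000·0.2500 = 0.3750 m
robot under decel: 1.5000²/(2·6.0000) = 0.1875 m
human closes 0.4000·0.5000 = 0.2000 m
residual clearance needed = 0.0200+0.0500+0.0100 = 0.0800 m
sum ≈ 0.3750+0.1875+0.2000+0.0800 ≈ 0.8425 m = S ✓

v_R_max = 3/2 m/s = 1.5000 m/s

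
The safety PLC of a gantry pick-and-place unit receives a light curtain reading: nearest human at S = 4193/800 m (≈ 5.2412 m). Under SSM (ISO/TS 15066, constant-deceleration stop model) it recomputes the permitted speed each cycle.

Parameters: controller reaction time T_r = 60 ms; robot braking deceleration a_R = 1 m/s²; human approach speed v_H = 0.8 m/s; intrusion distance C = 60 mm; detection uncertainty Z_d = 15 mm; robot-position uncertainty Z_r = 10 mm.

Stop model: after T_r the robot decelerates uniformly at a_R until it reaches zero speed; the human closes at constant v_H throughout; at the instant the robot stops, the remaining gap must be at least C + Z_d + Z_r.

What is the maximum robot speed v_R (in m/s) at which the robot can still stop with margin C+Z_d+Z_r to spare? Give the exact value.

v_R_max = 49/20 m/s = 2.4500 m/s

at the boundary: (1/2)·v² + (43/50)·v + (-20433/4000) = 0
  disc = (43/50)² − 4·(1/2)·(-20433/4000) = 109561/10000 ; √disc = 331/100
  v_R = (−(43/50) + 331/100) / (2·(1/2)) = 49/20 m/s
check:
T_s = v_R/a_R = (49/20)/1 = 2.4500 s
robot in T_r: 2.4500·0.0600 = 0.1470 m
robot covers 2.4500·2.4500 − ½·1.0000·2.4500² = 3.0013 m while stopping
person approaches 0.8000·(0.0600+2.4500) = 2.0080 m
residual clearance needed = 0.0600+0.0150+0.0100 = 0.0850 m
sum ≈ 0.1470+3.0013+2.0080+0.0850 ≈ 5.2412 m = S ✓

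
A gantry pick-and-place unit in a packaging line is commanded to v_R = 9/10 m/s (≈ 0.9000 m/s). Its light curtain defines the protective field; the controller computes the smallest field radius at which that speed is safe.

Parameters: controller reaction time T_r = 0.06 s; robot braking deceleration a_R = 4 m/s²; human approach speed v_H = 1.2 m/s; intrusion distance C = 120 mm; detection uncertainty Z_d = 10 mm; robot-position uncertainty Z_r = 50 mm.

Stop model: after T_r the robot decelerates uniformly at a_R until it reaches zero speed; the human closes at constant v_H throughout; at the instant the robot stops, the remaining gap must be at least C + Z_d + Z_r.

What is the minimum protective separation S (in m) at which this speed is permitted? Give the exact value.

S_min = 2709/4000 m = 0.6773 m

braking lasts T_s = (9/10)/4 = 0.2250 s
reaction-phase robot travel = 0.9000·0.0600 = 0.0540 m
braking distance = 0.9000²/(2·4.0000) = 0.1013 m
person approaches 1.2000·(0.0600+0.2250) = 0.3420 m
margins: 0.1200+0.0100+0.0500 = 0.1800 m
S_min ≈ 0.0540+0.1013+0.3420+0.1800  ⇒  S_min = 2709/4000 m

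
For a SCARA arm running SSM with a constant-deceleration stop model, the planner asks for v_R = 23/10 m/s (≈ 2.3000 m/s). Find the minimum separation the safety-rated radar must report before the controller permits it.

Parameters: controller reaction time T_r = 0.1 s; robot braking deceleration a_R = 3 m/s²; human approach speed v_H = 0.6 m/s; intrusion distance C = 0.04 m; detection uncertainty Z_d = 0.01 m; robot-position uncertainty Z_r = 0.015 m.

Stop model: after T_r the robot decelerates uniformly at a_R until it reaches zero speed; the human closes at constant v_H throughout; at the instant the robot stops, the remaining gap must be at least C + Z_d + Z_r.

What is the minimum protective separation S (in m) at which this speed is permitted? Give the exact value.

braking lasts T_s = (23/10)/3 = 0.7667 s
robot in T_r: 2.3000·0.1000 = 0.2300 m
robot covers 2.3000·0.7667 − ½·3.0000·0.7667² = 0.8817 m while stopping
human over T_r+T_s: 0.6000·(0.1000+0.7667) = 0.5200 m
margins: 0.0400+0.0100+0.0150 = 0.0650 m
S_min ≈ 0.2300+0.8817+0.5200+0.0650  ⇒  S_min = 509/300 m

S_min = 509/300 m = 1.6967 m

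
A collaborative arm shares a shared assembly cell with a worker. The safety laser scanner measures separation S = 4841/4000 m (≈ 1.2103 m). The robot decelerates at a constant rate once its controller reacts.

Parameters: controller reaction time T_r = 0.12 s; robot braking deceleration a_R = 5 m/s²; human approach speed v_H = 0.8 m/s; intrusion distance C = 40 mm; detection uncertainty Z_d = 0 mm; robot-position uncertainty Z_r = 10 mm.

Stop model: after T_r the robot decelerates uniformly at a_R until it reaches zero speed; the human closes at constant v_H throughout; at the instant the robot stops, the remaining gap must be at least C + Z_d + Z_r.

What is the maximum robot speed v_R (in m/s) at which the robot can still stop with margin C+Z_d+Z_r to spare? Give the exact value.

at the boundary: (1/10)·v² + (7/25)·v + (-4257/4000) = 0
  disc = (7/25)² − 4·(1/10)·(-4257/4000) = 5041/10000 ; √disc = 71/100
  v_R = (−(7/25) + 71/100) / (2·(1/10)) = 43/20 m/s
check:
braking lasts T_s = (43/20)/5 = 0.4300 s
robot covers v_R·T_r = 2.1500·0.1200 = 0.2580 m before braking
robot under decel: 2.1500²/(2·5.0000) = 0.4622 m
person approaches 0.8000·(0.1200+0.4300) = 0.4400 m
C+Z_d+Z_r = 0.0400+0.0000+0.0100 = 0.0500 m
sum ≈ 0.2580+0.4622+0.4400+0.0500 ≈ 1.2103 m = S ✓

v_R_max = 43/20 m/s = 2.1500 m/s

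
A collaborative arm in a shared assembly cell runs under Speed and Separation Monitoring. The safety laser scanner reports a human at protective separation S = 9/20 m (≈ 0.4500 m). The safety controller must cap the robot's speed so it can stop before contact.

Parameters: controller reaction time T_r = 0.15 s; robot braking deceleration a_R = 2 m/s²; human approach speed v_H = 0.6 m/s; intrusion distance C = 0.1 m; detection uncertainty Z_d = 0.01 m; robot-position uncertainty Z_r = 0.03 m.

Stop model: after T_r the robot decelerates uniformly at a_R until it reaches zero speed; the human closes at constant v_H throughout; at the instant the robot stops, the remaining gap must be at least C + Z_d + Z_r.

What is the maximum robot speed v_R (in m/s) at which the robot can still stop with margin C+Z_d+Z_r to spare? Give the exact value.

collect terms ⇒ (1/4)·v_R² + (9/20)·v_R + (-11/50) = 0
  disc = (9/20)² − 4·(1/4)·(-11/50) = 169/400 ; √disc = 13/20
  v_R = (−(9/20) + 13/20) / (2·(1/4)) = 2/5 m/s
check:
braking lasts T_s = (2/5)/2 = 0.2000 s
robot in T_r: 0.4000·0.1500 = 0.0600 m
robot covers 0.4000·0.2000 − ½·2.0000·0.2000² = 0.0400 m while stopping
human closes 0.6000·0.3500 = 0.2100 m
residual clearance needed = 0.1000+0.0100+0.0300 = 0.1400 m
sum ≈ 0.0600+0.0400+0.2100+0.1400 ≈ 0.4500 m = S ✓

v_R_max = 2/5 m/s = 0.4000 m/s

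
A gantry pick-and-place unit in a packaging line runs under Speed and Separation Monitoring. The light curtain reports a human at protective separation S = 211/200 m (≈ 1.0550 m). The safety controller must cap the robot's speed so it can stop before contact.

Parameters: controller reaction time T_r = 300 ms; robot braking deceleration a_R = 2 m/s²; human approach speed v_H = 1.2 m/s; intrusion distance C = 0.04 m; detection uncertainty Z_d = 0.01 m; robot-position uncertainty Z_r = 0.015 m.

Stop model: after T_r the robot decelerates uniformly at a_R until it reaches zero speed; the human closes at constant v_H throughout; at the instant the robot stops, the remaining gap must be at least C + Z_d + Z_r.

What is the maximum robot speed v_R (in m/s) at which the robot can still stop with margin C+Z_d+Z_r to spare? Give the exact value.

v_R_max = 3/5 m/s = 0.6000 m/s

quadratic (1/4)·v² + (9/10)·v + (-63/100) = 0
  disc = (9/10)² − 4·(1/4)·(-63/100) = 36/25 ; √disc = 6/5
  v_R = (−(9/10) + 6/5) / (2·(1/4)) = 3/5 m/s
check:
T_s = v_R/a_R = (3/5)/2 = 0.3000 s
robot in T_r: 0.6000·0.3000 = 0.1800 m
robot under decel: 0.6000²/(2·2.0000) = 0.0900 m
human closes 1.2000·0.6000 = 0.7200 m
margins: 0.0400+0.0100+0.0150 = 0.0650 m
sum ≈ 0.1800+0.0900+0.7200+0.0650 ≈ 1.0550 m = S ✓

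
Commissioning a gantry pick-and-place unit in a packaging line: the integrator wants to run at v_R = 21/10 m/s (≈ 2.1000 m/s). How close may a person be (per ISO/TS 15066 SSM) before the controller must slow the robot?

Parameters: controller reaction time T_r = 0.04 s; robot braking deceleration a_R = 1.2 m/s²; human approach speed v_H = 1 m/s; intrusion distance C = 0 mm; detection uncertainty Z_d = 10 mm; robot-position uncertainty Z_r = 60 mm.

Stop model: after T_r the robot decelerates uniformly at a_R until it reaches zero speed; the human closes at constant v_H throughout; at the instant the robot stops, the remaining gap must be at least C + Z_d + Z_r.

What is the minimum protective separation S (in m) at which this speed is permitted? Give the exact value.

braking lasts T_s = (21/10)/(6/5) = 1.7500 s
robot covers v_R·T_r = 2.1000·0.0400 = 0.0840 m before braking
robot under decel: 2.1000²/(2·1.2000) = 1.8375 m
human over T_r+T_s: 1.0000·(0.0400+1.7500) = 1.7900 m
C+Z_d+Z_r = 0.0000+0.0100+0.0600 = 0.0700 m
S_min ≈ 0.0840+1.8375+1.7900+0.0700  ⇒  S_min = 7563/2000 m

S_min = 7563/2000 m = 3.7815 m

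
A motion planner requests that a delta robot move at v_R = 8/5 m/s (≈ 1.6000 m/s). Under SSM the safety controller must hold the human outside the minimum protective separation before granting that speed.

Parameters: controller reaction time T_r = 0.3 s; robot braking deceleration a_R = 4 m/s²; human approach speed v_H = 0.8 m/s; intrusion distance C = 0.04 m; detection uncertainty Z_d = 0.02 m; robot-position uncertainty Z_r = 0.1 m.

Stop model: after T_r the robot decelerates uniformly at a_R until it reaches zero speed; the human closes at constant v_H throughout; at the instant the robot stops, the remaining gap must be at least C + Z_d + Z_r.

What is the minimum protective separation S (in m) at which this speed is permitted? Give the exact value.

T_s = v_R/a_R = (8/5)/4 = 0.4000 s
robot covers v_R·T_r = 1.6000·0.3000 = 0.4800 m before braking
robot under decel: 1.6000²/(2·4.0000) = 0.3200 m
person approaches 0.8000·(0.3000+0.4000) = 0.5600 m
C+Z_d+Z_r = 0.0400+0.0200+0.1000 = 0.1600 m
S_min ≈ 0.4800+0.3200+0.5600+0.1600  ⇒  S_min = 38/25 m

S_min = 38/25 m = 1.5200 m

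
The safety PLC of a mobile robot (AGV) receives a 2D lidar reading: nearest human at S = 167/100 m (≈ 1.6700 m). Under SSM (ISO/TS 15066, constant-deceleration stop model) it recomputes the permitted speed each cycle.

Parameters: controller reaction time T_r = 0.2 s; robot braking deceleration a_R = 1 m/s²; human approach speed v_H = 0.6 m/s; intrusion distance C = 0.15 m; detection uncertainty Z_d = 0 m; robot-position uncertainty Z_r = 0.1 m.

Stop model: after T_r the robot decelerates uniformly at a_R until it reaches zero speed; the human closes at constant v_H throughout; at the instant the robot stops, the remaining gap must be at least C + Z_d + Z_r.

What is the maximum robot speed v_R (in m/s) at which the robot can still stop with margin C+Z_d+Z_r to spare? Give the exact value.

v_R_max = 1 m/s = 1.0000 m/s

collect terms ⇒ (1/2)·v_R² + (4/5)·v_R + (-13/10) = 0
  disc = (4/5)² − 4·(1/2)·(-13/10) = 81/25 ; √disc = 9/5
  v_R = (−(4/5) + 9/5) / (2·(1/2)) = 1 m/s
check:
T_s = v_R/a_R = 1/1 = 1.0000 s
robot in T_r: 1.0000·0.2000 = 0.2000 m
robot covers 1.0000·1.0000 − ½·1.0000·1.0000² = 0.5000 m while stopping
human closes 0.6000·1.2000 = 0.7200 m
C+Z_d+Z_r = 0.1500+0.0000+0.1000 = 0.2500 m
sum ≈ 0.2000+0.5000+0.7200+0.2500 ≈ 1.6700 m = S ✓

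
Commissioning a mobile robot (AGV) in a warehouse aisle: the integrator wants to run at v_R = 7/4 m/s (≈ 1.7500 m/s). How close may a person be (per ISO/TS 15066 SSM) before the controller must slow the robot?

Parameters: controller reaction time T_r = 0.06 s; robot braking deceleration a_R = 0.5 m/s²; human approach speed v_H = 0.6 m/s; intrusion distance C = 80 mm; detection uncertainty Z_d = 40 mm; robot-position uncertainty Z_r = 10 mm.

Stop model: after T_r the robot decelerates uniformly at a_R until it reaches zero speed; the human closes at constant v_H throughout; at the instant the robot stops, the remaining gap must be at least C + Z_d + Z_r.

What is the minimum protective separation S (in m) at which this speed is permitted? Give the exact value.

braking lasts T_s = (7/4)/(1/2) = 3.5000 s
reaction-phase robot travel = 1.7500·0.0600 = 0.1050 m
robot under decel: 1.7500²/(2·0.5000) = 3.0625 m
human closes 0.6000·3.5600 = 2.1360 m
residual clearance needed = 0.0800+0.0400+0.0100 = 0.1300 m
S_min ≈ 0.1050+3.0625+2.1360+0.1300  ⇒  S_min = 10867/2000 m

S_min = 10867/2000 m = 5.4335 m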